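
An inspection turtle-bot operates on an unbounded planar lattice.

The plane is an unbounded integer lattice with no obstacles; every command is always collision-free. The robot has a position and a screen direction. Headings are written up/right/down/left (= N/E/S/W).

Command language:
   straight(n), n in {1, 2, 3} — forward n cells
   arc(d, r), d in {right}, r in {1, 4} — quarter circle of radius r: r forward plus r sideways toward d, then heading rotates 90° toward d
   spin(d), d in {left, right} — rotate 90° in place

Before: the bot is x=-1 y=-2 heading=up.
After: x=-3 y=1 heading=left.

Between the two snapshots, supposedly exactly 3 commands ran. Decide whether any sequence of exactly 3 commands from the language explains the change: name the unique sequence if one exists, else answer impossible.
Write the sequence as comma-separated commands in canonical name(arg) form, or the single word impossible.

straight(3), spin(left), straight(2)

key: position moved to (-3,1) AND the heading swung to W — translation plus rotation needed
initial: x=-1 y=-2 heading=up
t=1 straight(3) ⇒ x=-1 y=1 heading=up
t=2 spin(left) ⇒ x=-1 y=1 heading=left
t=3 straight(2) ⇒ x=-3 y=1 heading=left
uniquely the one of 343 3-step routes that fits.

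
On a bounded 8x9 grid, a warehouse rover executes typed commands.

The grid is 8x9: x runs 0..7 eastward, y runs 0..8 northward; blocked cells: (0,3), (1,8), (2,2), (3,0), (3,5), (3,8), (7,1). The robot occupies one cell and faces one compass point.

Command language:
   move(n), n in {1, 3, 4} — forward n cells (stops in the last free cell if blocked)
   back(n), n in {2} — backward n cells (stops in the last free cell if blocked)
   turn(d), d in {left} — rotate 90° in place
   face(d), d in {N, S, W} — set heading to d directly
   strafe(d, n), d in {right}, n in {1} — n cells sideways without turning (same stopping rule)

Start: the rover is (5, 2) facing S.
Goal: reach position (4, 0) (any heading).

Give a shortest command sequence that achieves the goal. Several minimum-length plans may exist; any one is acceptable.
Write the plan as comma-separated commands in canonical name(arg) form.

strafe(right, 1), move(3)

from: (5, 2) facing S
step 1 (strafe(right, 1)): (4, 2) facing S
step 2 (move(3)): (4, 0) facing S
minimal: 2 command(s), checked below 2.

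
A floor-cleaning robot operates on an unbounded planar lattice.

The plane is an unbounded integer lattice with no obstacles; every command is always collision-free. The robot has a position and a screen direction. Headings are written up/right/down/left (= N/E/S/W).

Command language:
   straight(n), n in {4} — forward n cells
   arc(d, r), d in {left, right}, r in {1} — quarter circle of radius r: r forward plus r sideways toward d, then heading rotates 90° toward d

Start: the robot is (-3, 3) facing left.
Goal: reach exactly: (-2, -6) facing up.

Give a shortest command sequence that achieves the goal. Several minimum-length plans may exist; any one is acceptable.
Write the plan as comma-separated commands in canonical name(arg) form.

arc(left, 1), straight(4), straight(4), arc(left, 1), arc(left, 1)

from: (-3, 3) facing left
step 1 (arc(left, 1)): (-4, 2) facing down
step 2 (straight(4)): (-4, -2) facing down
step 3 (straight(4)): (-4, -6) facing down
step 4 (arc(left, 1)): (-3, -7) facing right
step 5 (arc(left, 1)): (-2, -6) facing up
minimal: 5 command(s), checked below 5.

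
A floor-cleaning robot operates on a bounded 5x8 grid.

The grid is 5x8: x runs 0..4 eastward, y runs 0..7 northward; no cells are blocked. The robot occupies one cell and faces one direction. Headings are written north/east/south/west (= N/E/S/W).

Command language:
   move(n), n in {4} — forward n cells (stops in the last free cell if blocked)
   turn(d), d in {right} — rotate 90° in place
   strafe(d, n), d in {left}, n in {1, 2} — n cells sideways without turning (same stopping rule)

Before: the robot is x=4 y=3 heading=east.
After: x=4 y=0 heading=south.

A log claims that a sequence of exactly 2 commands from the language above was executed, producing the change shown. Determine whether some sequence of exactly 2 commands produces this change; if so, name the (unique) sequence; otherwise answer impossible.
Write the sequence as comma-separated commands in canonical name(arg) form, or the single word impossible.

turn(right), move(4)

key: order matters: swapping turn(right) and move(4) lands elsewhere
start: x=4 y=3 heading=east
1. turn(right) → x=4 y=3 heading=south
2. move(4) → x=4 y=0 heading=south
no other 2-command option fits: unique.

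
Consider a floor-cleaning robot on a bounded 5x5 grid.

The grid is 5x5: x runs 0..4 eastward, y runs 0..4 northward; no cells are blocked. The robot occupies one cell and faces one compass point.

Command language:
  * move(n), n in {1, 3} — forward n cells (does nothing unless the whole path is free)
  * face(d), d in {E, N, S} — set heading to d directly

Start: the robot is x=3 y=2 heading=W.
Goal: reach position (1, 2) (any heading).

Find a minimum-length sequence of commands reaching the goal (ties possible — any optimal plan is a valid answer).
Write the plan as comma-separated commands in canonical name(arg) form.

initial: x=3 y=2 heading=W
t=1 move(1) ⇒ x=2 y=2 heading=W
t=2 move(1) ⇒ x=1 y=2 heading=W
no 1-step plan works, so 2 is optimal.

move(1), move(1)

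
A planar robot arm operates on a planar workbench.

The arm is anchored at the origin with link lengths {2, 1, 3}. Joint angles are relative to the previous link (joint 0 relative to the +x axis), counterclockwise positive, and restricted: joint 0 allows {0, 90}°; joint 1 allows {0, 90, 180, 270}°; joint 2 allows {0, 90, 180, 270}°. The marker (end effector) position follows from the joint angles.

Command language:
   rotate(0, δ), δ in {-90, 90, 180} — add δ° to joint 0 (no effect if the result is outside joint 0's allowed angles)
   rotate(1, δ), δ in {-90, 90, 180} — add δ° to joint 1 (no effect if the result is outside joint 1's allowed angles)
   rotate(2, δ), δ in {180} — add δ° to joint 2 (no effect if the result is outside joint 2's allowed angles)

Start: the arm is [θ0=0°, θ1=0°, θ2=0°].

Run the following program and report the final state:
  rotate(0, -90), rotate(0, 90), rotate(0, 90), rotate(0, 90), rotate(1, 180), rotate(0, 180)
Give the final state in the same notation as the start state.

[θ0=90°, θ1=180°, θ2=0°]

from: [θ0=0°, θ1=0°, θ2=0°]
step 1 (rotate(0, -90)): [θ0=0°, θ1=0°, θ2=0°]
step 2 (rotate(0, 90)): [θ0=90°, θ1=0°, θ2=0°]
step 3 (rotate(0, 90)): [θ0=90°, θ1=0°, θ2=0°]
step 4 (rotate(0, 90)): [θ0=90°, θ1=0°, θ2=0°]
step 5 (rotate(1, 180)): [θ0=90°, θ1=180°, θ2=0°]
step 6 (rotate(0, 180)): [θ0=90°, θ1=180°, θ2=0°]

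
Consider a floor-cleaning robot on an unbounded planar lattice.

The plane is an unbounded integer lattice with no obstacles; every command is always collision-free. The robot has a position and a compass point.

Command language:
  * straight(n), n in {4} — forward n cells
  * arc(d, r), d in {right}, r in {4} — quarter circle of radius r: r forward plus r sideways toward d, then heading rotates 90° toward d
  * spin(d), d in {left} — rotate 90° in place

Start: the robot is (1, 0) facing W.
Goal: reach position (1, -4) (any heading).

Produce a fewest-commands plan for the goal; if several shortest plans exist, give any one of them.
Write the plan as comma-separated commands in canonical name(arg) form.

from: (1, 0) facing W
step 1 (spin(left)): (1, 0) facing S
step 2 (straight(4)): (1, -4) facing S
shorter routes all fall short; 2 is best.

spin(left), straight(4)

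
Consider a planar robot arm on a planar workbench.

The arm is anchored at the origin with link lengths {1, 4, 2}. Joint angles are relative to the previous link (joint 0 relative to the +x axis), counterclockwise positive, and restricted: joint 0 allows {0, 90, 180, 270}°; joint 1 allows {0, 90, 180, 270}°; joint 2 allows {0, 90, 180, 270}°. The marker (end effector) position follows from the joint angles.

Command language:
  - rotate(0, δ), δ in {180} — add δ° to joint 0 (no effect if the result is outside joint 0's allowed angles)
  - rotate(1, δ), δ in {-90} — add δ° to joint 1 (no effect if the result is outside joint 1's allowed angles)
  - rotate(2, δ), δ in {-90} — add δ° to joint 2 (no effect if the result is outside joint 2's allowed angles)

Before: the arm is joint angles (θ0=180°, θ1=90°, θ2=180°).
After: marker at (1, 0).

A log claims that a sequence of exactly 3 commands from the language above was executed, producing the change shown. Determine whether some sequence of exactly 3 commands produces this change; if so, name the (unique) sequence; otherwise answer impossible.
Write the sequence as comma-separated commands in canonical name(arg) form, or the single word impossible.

rotate(1, -90), rotate(1, -90), rotate(1, -90)

from: joint angles (θ0=180°, θ1=90°, θ2=180°)
[1] after rotate(1, -90): joint angles (θ0=180°, θ1=0°, θ2=180°)
[2] after rotate(1, -90): joint angles (θ0=180°, θ1=270°, θ2=180°)
[3] after rotate(1, -90): joint angles (θ0=180°, θ1=180°, θ2=180°)
no rival 3-sequence matches.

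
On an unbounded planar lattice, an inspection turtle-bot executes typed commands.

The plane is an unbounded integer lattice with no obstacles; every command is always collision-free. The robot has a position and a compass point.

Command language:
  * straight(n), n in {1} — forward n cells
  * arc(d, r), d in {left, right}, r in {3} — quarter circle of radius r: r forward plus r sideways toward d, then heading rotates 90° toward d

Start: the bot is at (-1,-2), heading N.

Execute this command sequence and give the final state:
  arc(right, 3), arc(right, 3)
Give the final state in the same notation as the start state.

at (5,-2), heading S

begin: at (-1,-2), heading N
1. arc(right, 3) → at (2,1), heading E
2. arc(right, 3) → at (5,-2), heading S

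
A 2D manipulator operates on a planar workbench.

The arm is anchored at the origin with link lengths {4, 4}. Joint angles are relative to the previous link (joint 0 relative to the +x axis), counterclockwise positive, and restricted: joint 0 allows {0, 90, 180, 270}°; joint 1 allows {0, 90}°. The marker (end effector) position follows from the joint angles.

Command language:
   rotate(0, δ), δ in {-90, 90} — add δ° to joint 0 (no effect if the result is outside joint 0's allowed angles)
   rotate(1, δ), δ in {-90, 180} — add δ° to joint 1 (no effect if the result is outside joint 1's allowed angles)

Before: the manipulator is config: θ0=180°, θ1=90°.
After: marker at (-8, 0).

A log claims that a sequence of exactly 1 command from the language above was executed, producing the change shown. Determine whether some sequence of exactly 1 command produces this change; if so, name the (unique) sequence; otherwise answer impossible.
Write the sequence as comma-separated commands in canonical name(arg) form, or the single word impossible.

begin: config: θ0=180°, θ1=90°
[1] after rotate(1, -90): config: θ0=180°, θ1=0°
no rival 1-sequence matches.

rotate(1, -90)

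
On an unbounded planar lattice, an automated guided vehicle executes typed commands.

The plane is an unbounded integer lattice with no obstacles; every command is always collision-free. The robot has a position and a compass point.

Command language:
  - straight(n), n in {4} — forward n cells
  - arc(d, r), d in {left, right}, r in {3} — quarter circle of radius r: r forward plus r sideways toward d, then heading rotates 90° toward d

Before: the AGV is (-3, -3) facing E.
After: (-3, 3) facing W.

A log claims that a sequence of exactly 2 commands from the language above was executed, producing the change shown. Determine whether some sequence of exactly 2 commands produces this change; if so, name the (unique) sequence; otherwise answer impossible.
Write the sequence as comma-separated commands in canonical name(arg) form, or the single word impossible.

key: cell and facing (now W) both changed — the 2 commands mix motion and turning
begin: (-3, -3) facing E
t=1 arc(left, 3) ⇒ (0, 0) facing N
t=2 arc(left, 3) ⇒ (-3, 3) facing W
no rival 2-sequence matches.

arc(left, 3), arc(left, 3)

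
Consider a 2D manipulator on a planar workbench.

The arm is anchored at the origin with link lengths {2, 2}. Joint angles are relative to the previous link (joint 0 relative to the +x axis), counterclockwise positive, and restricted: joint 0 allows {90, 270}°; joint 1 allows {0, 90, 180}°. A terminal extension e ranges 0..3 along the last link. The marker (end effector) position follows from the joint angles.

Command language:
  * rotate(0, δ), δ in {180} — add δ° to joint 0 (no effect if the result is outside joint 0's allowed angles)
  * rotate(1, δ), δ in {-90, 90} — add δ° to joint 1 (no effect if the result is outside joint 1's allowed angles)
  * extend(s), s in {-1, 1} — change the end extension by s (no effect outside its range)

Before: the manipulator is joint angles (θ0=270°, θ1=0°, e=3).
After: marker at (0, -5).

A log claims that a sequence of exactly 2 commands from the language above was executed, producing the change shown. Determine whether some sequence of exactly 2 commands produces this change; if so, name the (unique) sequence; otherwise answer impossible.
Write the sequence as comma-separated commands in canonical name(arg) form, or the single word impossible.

extend(-1), extend(-1)

start: joint angles (θ0=270°, θ1=0°, e=3)
step 1 (extend(-1)): joint angles (θ0=270°, θ1=0°, e=2)
step 2 (extend(-1)): joint angles (θ0=270°, θ1=0°, e=1)
all 25 alternatives checked — unique.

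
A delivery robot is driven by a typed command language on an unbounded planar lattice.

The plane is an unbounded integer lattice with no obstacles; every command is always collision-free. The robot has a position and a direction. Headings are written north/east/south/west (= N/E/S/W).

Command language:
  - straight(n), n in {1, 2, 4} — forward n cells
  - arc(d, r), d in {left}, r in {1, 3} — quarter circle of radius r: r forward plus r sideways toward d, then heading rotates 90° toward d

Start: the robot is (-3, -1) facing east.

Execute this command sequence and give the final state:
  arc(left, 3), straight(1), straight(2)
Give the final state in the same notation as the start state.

t0: (-3, -1) facing east
1. arc(left, 3) → (0, 2) facing north
2. straight(1) → (0, 3) facing north
3. straight(2) → (0, 5) facing north

(0, 5) facing north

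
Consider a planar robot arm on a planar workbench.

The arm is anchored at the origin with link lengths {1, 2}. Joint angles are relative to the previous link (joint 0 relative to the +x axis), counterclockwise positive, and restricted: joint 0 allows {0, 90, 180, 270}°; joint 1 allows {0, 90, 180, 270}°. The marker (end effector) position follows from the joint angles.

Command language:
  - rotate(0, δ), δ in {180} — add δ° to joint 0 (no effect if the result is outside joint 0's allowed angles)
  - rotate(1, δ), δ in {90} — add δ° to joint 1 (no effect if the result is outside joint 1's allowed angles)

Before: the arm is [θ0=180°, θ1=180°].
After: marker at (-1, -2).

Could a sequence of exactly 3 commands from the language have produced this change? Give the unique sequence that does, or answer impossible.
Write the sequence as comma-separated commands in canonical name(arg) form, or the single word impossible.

start: [θ0=180°, θ1=180°]
step 1 (rotate(1, 90)): [θ0=180°, θ1=270°]
step 2 (rotate(1, 90)): [θ0=180°, θ1=0°]
step 3 (rotate(1, 90)): [θ0=180°, θ1=90°]
no other 3-command option fits: unique.

rotate(1, 90), rotate(1, 90), rotate(1, 90)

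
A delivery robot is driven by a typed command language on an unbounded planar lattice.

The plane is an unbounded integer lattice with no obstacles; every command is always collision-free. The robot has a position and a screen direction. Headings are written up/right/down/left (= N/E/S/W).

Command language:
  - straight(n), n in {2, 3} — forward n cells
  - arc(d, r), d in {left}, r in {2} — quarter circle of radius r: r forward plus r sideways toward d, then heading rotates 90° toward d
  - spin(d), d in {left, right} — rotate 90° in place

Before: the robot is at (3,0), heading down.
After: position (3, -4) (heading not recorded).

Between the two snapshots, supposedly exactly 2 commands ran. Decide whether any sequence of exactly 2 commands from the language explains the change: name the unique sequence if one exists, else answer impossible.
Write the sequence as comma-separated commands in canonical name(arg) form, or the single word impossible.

begin: at (3,0), heading down
1. straight(2) → at (3,-2), heading down
2. straight(2) → at (3,-4), heading down
no rival 2-sequence matches.

straight(2), straight(2)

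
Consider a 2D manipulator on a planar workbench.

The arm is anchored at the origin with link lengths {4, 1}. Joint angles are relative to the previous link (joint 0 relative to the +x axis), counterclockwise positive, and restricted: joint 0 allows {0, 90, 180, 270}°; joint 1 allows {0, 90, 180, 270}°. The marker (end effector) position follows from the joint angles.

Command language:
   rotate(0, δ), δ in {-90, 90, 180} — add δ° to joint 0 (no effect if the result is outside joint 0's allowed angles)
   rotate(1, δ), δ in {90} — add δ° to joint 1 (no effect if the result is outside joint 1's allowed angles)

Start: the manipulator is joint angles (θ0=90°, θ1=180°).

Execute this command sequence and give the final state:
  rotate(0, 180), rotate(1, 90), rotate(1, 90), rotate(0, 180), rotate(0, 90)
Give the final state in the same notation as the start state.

start: joint angles (θ0=90°, θ1=180°)
t=1 rotate(0, 180) ⇒ joint angles (θ0=270°, θ1=180°)
t=2 rotate(1, 90) ⇒ joint angles (θ0=270°, θ1=270°)
t=3 rotate(1, 90) ⇒ joint angles (θ0=270°, θ1=0°)
t=4 rotate(0, 180) ⇒ joint angles (θ0=90°, θ1=0°)
t=5 rotate(0, 90) ⇒ joint angles (θ0=180°, θ1=0°)

joint angles (θ0=180°, θ1=0°)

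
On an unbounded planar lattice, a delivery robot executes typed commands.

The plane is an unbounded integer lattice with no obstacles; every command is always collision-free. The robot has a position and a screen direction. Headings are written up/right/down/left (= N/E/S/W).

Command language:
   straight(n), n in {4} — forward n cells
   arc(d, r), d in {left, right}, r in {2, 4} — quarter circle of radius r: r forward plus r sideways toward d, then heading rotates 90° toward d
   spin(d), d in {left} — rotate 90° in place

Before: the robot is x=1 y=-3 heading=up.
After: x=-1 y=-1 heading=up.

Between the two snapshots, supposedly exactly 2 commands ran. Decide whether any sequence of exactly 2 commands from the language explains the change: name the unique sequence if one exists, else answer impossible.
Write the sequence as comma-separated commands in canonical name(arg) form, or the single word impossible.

spin(left), arc(right, 2)

key: heading stays N — rotations cancel among the 2 commands
from: x=1 y=-3 heading=up
step 1 (spin(left)): x=1 y=-3 heading=left
step 2 (arc(right, 2)): x=-1 y=-1 heading=up
all 36 alternatives checked — unique.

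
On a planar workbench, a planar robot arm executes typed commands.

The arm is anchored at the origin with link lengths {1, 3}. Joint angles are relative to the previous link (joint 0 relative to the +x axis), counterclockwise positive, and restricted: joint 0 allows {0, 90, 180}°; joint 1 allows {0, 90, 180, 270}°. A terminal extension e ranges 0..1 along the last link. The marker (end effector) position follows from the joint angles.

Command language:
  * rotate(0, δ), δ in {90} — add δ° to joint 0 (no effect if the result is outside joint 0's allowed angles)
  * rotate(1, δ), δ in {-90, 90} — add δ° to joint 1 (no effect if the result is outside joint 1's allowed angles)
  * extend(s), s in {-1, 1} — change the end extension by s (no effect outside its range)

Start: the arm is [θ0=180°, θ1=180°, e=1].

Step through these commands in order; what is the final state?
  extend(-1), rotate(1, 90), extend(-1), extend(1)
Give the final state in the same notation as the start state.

[θ0=180°, θ1=270°, e=1]

begin: [θ0=180°, θ1=180°, e=1]
1. extend(-1) → [θ0=180°, θ1=180°, e=0]
2. rotate(1, 90) → [θ0=180°, θ1=270°, e=0]
3. extend(-1) → [θ0=180°, θ1=270°, e=0]
4. extend(1) → [θ0=180°, θ1=270°, e=1]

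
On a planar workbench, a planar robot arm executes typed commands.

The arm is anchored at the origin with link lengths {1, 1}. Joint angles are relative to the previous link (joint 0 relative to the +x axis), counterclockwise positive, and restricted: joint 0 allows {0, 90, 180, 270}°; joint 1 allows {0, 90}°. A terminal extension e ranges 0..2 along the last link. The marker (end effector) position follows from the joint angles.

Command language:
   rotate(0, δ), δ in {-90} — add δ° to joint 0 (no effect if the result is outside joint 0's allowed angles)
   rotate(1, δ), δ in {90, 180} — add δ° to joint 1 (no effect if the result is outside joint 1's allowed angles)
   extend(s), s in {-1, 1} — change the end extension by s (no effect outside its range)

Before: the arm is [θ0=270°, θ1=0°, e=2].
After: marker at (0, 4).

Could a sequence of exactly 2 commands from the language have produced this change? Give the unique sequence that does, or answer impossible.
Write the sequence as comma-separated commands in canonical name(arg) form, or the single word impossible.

rotate(0, -90), rotate(0, -90)

t0: [θ0=270°, θ1=0°, e=2]
[1] after rotate(0, -90): [θ0=180°, θ1=0°, e=2]
[2] after rotate(0, -90): [θ0=90°, θ1=0°, e=2]
no rival 2-sequence matches.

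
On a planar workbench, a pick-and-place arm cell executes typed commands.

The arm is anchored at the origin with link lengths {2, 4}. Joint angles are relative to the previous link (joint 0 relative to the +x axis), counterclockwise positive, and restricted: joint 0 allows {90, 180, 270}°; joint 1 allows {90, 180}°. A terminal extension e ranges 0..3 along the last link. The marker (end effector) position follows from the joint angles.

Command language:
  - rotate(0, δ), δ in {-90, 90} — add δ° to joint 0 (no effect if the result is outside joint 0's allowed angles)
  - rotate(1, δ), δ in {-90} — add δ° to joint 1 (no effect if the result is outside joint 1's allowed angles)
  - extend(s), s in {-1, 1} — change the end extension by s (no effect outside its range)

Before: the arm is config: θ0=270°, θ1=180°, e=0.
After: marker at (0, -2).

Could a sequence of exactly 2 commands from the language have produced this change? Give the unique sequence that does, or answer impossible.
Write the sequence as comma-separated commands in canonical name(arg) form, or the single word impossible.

initial: config: θ0=270°, θ1=180°, e=0
step 1 (rotate(0, -90)): config: θ0=180°, θ1=180°, e=0
step 2 (rotate(0, -90)): config: θ0=90°, θ1=180°, e=0
no rival 2-sequence matches.

rotate(0, -90), rotate(0, -90)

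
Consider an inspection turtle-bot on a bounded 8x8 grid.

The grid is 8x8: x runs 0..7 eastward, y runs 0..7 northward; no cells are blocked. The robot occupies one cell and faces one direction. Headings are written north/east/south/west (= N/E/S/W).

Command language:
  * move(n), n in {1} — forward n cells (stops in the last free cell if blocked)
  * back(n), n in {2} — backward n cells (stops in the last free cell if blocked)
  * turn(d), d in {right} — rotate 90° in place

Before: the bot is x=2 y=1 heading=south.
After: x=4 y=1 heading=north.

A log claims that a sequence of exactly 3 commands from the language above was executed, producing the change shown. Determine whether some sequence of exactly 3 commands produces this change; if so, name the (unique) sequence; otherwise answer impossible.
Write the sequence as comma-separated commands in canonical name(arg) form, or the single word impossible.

key: position moved to (4,1) AND the heading swung to N — translation plus rotation needed
start: x=2 y=1 heading=south
1. turn(right) → x=2 y=1 heading=west
2. back(2) → x=4 y=1 heading=west
3. turn(right) → x=4 y=1 heading=north
all 27 alternatives checked — unique.

turn(right), back(2), turn(right)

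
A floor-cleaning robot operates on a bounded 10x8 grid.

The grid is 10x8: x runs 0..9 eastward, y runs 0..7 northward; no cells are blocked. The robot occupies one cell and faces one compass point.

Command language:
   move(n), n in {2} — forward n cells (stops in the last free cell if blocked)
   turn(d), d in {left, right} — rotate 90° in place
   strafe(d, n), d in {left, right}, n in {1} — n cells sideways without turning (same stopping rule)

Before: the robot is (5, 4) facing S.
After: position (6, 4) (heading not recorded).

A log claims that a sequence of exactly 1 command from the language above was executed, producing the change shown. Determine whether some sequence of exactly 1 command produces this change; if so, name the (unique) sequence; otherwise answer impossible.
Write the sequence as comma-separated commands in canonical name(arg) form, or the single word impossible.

t0: (5, 4) facing S
step 1 (strafe(left, 1)): (6, 4) facing S
no other 1-command option fits: unique.

strafe(left, 1)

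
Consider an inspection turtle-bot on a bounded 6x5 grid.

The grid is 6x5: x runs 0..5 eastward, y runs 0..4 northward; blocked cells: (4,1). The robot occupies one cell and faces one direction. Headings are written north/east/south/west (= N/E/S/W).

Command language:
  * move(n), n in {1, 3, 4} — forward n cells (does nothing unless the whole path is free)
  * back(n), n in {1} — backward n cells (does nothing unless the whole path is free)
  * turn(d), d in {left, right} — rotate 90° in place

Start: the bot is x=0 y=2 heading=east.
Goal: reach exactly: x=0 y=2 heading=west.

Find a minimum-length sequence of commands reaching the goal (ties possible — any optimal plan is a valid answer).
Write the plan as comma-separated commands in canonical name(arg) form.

turn(right), turn(right)

t0: x=0 y=2 heading=east
[1] after turn(right): x=0 y=2 heading=south
[2] after turn(right): x=0 y=2 heading=west
nothing shorter than 2 reaches the goal.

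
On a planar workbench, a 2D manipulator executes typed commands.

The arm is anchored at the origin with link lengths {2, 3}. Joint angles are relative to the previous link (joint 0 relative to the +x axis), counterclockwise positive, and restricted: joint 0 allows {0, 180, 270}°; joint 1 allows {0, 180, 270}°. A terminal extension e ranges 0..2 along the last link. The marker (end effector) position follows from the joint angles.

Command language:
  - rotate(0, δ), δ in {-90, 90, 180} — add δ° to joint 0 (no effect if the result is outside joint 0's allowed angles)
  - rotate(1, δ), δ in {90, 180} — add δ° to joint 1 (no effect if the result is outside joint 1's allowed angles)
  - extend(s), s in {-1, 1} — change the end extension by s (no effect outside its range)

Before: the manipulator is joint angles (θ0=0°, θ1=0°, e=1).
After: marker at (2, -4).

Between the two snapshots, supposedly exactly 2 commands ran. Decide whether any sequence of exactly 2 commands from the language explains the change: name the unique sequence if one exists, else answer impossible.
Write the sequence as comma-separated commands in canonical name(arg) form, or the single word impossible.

rotate(1, 180), rotate(1, 90)

key: running rotate(1, 90) before rotate(1, 180) would end elsewhere — order is forced
start: joint angles (θ0=0°, θ1=0°, e=1)
t=1 rotate(1, 180) ⇒ joint angles (θ0=0°, θ1=180°, e=1)
t=2 rotate(1, 90) ⇒ joint angles (θ0=0°, θ1=270°, e=1)
uniquely the one of 49 2-step routes that fits.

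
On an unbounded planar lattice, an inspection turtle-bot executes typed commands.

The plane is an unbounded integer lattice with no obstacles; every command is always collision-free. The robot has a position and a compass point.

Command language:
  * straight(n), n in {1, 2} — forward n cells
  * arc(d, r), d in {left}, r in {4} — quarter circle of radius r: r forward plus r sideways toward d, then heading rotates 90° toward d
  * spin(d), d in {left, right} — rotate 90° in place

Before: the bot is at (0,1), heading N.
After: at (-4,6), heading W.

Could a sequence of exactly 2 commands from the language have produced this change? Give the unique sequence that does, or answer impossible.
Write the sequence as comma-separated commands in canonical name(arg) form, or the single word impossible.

straight(1), arc(left, 4)

key: running arc(left, 4) before straight(1) would end elsewhere — order is forced
start: at (0,1), heading N
t=1 straight(1) ⇒ at (0,2), heading N
t=2 arc(left, 4) ⇒ at (-4,6), heading W
uniquely the one of 25 2-step routes that fits.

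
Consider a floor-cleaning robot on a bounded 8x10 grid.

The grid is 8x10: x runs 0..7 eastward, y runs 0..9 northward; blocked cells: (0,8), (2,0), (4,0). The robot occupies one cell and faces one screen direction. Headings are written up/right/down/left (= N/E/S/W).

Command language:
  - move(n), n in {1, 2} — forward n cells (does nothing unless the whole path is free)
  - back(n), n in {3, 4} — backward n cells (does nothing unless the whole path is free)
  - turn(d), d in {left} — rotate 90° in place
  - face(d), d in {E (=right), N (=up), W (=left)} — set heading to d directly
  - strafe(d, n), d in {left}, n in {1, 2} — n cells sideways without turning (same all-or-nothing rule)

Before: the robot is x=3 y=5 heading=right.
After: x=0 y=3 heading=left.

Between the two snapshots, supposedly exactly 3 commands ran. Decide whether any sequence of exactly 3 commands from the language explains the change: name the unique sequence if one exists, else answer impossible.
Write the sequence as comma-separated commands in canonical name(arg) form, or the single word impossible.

back(3), face(W), strafe(left, 2)

key: cell and facing (now W) both changed — the 3 commands mix motion and turning
t0: x=3 y=5 heading=right
[1] after back(3): x=0 y=5 heading=right
[2] after face(W): x=0 y=5 heading=left
[3] after strafe(left, 2): x=0 y=3 heading=left
all 1000 alternatives checked — unique.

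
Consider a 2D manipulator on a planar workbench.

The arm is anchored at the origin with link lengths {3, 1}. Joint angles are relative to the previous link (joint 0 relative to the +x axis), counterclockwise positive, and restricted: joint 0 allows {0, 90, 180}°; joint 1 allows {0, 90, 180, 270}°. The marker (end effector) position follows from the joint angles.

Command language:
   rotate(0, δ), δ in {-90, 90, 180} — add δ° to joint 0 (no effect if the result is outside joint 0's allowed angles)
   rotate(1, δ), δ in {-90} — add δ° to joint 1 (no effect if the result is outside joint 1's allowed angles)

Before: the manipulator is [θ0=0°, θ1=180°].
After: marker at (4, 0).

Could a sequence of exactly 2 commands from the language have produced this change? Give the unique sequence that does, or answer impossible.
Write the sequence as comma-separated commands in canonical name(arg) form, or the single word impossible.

start: [θ0=0°, θ1=180°]
[1] after rotate(1, -90): [θ0=0°, θ1=90°]
[2] after rotate(1, -90): [θ0=0°, θ1=0°]
no other 2-command option fits: unique.

rotate(1, -90), rotate(1, -90)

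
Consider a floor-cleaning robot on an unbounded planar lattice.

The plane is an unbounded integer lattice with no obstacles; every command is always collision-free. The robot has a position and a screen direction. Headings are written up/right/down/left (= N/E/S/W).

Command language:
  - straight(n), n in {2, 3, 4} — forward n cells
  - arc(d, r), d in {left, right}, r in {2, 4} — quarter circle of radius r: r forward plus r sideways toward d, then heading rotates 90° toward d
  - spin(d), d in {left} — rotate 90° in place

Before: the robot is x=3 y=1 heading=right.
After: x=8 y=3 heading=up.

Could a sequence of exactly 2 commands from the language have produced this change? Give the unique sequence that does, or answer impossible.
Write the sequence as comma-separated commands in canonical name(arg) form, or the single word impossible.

straight(3), arc(left, 2)

key: position moved to (8,3) AND the heading swung to N — translation plus rotation needed
start: x=3 y=1 heading=right
step 1 (straight(3)): x=6 y=1 heading=right
step 2 (arc(left, 2)): x=8 y=3 heading=up
all 64 alternatives checked — unique.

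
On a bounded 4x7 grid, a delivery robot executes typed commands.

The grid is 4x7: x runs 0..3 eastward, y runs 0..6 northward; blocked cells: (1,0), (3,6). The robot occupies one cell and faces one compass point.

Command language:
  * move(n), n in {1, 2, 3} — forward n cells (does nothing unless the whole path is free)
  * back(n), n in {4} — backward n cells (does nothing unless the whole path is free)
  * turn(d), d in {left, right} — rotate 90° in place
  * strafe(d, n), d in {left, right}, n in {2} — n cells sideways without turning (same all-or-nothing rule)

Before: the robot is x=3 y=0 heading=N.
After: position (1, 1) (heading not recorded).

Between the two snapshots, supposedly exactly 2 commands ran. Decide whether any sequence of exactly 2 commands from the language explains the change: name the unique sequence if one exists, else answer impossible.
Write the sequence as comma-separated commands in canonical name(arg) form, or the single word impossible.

move(1), strafe(left, 2)

key: order matters: swapping move(1) and strafe(left, 2) lands elsewhere
start: x=3 y=0 heading=N
1. move(1) → x=3 y=1 heading=N
2. strafe(left, 2) → x=1 y=1 heading=N
no other 2-command option fits: unique.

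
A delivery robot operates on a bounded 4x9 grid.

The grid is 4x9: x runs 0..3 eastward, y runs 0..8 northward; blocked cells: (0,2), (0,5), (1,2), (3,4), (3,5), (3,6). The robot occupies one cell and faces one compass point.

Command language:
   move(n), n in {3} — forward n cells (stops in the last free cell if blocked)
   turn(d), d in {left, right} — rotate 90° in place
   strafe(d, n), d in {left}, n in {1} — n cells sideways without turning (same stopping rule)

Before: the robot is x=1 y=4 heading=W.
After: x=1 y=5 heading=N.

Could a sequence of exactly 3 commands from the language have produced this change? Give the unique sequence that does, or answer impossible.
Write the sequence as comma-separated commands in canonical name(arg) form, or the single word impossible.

impossible

no 3-step route produces this change.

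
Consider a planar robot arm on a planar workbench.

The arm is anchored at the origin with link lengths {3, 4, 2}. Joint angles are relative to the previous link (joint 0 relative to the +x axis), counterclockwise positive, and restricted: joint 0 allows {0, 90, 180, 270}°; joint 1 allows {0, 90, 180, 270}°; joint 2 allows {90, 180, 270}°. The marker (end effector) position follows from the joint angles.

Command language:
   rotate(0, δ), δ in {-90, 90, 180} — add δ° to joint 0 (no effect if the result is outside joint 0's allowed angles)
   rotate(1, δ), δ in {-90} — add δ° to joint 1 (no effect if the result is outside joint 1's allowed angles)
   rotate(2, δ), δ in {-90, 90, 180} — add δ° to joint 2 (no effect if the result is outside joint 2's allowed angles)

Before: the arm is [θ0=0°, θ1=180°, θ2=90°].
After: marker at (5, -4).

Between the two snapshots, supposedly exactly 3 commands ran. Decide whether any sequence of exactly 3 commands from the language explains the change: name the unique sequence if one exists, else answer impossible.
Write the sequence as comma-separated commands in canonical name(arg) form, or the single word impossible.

rotate(1, -90), rotate(1, -90), rotate(1, -90)

begin: [θ0=0°, θ1=180°, θ2=90°]
[1] after rotate(1, -90): [θ0=0°, θ1=90°, θ2=90°]
[2] after rotate(1, -90): [θ0=0°, θ1=0°, θ2=90°]
[3] after rotate(1, -90): [θ0=0°, θ1=270°, θ2=90°]
all 343 alternatives checked — unique.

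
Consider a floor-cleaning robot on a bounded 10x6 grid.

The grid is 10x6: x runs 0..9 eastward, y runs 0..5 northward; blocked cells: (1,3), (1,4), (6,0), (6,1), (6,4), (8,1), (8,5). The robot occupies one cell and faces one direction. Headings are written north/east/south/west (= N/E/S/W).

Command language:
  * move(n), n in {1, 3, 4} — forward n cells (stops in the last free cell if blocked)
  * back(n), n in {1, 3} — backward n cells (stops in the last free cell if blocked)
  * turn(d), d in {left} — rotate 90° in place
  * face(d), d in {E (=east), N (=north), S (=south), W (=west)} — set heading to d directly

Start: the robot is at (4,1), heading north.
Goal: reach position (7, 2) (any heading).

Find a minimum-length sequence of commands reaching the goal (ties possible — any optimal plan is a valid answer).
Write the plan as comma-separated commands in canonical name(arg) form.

move(1), face(W), back(3)

t0: at (4,1), heading north
t=1 move(1) ⇒ at (4,2), heading north
t=2 face(W) ⇒ at (4,2), heading west
t=3 back(3) ⇒ at (7,2), heading west
minimal: 3 command(s), checked below 3.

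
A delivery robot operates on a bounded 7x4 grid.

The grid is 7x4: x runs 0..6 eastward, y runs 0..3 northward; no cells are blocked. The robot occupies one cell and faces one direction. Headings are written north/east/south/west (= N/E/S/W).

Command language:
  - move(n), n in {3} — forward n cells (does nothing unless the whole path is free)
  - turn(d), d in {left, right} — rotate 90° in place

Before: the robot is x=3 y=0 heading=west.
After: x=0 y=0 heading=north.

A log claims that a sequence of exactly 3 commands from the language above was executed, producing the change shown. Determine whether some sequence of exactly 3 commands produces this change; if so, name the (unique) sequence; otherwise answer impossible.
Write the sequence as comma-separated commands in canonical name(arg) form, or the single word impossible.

move(3), move(3), turn(right)

key: order matters: swapping move(3) and turn(right) lands elsewhere
from: x=3 y=0 heading=west
[1] after move(3): x=0 y=0 heading=west
[2] after move(3): x=0 y=0 heading=west
[3] after turn(right): x=0 y=0 heading=north
all 27 alternatives checked — unique.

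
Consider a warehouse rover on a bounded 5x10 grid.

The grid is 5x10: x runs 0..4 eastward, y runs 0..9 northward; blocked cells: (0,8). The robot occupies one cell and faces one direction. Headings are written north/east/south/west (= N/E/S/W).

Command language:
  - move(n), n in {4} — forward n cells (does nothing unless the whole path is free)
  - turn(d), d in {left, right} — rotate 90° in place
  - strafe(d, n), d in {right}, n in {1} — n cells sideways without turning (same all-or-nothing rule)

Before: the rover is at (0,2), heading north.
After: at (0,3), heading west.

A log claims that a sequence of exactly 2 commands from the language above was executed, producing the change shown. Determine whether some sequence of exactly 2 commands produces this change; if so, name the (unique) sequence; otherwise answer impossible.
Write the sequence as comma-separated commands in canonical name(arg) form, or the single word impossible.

turn(left), strafe(right, 1)

key: running strafe(right, 1) before turn(left) would end elsewhere — order is forced
t0: at (0,2), heading north
t=1 turn(left) ⇒ at (0,2), heading west
t=2 strafe(right, 1) ⇒ at (0,3), heading west
all 16 alternatives checked — unique.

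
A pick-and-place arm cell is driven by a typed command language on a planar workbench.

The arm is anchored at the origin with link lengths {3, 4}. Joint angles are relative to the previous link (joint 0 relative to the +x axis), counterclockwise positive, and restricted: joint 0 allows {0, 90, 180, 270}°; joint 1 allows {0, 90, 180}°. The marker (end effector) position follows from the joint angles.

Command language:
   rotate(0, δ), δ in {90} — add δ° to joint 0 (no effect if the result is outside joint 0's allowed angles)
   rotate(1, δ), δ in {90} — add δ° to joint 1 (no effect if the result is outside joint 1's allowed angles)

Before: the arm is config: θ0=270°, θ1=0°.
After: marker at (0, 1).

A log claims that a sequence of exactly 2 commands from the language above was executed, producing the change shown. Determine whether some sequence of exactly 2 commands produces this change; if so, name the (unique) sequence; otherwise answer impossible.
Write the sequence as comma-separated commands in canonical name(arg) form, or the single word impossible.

rotate(1, 90), rotate(1, 90)

initial: config: θ0=270°, θ1=0°
step 1 (rotate(1, 90)): config: θ0=270°, θ1=90°
step 2 (rotate(1, 90)): config: θ0=270°, θ1=180°
no rival 2-sequence matches.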